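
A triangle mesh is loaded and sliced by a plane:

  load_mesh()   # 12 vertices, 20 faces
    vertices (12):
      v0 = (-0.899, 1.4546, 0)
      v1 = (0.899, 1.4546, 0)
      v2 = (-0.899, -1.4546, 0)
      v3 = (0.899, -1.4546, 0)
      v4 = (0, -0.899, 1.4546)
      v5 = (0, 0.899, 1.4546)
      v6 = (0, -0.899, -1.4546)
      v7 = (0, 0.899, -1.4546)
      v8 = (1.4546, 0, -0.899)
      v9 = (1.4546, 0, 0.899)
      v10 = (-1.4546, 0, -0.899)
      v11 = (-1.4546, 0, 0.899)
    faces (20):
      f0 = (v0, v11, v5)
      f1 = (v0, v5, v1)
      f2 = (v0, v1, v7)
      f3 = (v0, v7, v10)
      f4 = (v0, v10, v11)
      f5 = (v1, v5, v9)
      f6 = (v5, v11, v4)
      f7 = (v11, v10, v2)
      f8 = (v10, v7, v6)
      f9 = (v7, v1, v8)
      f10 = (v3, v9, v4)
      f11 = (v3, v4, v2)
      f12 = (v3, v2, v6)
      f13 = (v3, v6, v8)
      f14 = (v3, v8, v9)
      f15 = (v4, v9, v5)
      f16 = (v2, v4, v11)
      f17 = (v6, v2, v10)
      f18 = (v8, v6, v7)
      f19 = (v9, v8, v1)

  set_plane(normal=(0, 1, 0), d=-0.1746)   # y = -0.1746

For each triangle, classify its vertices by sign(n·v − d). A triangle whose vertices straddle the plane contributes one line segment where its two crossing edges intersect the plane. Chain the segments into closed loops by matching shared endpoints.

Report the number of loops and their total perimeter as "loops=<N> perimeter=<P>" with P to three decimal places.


loops=1 perimeter=9.404

Straddling triangles (10 of 20):
  (v5,v11,v4) [++-] → (-1.17209, -0.1746, 1.00691)–(0, -0.1746, 1.4546)  len=1.2547
  (v11,v10,v2) [++-] → (-1.38791, -0.1746, -0.79109)–(-1.38791, -0.1746, 0.79109)  len=1.5822
  (v10,v7,v6) [++-] → (0, -0.1746, -1.4546)–(-1.17209, -0.1746, -1.00691)  len=1.2547
  (v3,v9,v4) [-+-] → (1.38791, -0.1746, 0.79109)–(1.17209, -0.1746, 1.00691)  len=0.3052
  (v3,v6,v8) [--+] → (1.17209, -0.1746, -1.00691)–(1.38791, -0.1746, -0.79109)  len=0.3052
  (v3,v8,v9) [-++] → (1.38791, -0.1746, -0.79109)–(1.38791, -0.1746, 0.79109)  len=1.5822
  (v4,v9,v5) [-++] → (1.17209, -0.1746, 1.00691)–(0, -0.1746, 1.4546)  len=1.2547
  (v2,v4,v11) [--+] → (-1.17209, -0.1746, 1.00691)–(-1.38791, -0.1746, 0.79109)  len=0.3052
  (v6,v2,v10) [--+] → (-1.38791, -0.1746, -0.79109)–(-1.17209, -0.1746, -1.00691)  len=0.3052
  (v8,v6,v7) [+-+] → (1.17209, -0.1746, -1.00691)–(0, -0.1746, -1.4546)  len=1.2547

Chained into 1 loop(s):
  loop 1: 10 segments, perimeter = 9.4039
Total perimeter = 9.404


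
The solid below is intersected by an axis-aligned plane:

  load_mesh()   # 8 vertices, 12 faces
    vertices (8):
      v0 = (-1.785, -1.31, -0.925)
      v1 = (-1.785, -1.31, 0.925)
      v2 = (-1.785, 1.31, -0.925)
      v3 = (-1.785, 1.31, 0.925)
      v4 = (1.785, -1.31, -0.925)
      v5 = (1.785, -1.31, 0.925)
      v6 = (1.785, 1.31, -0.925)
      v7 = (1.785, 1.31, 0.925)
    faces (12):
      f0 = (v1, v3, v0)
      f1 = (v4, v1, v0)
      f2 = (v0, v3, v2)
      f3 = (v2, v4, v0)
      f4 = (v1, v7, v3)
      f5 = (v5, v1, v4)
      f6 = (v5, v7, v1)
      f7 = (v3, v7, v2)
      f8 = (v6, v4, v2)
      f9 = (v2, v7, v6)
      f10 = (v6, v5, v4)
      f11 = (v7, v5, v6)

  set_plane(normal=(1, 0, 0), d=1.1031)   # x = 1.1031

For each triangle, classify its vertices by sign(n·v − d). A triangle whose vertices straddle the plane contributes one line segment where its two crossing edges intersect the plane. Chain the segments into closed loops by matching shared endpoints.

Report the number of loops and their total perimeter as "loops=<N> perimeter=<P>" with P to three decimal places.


loops=1 perimeter=8.940

Straddling triangles (8 of 12):
  (v4,v1,v0) [+--] → (1.1031, -1.31, -0.571634)–(1.1031, -1.31, -0.925)  len=0.3534
  (v2,v4,v0) [-+-] → (1.1031, -0.809558, -0.925)–(1.1031, -1.31, -0.925)  len=0.5004
  (v1,v7,v3) [-+-] → (1.1031, 0.809558, 0.925)–(1.1031, 1.31, 0.925)  len=0.5004
  (v5,v1,v4) [+-+] → (1.1031, -1.31, 0.925)–(1.1031, -1.31, -0.571634)  len=1.4966
  (v5,v7,v1) [++-] → (1.1031, 0.809558, 0.925)–(1.1031, -1.31, 0.925)  len=2.1196
  (v3,v7,v2) [-+-] → (1.1031, 1.31, 0.925)–(1.1031, 1.31, 0.571634)  len=0.3534
  (v6,v4,v2) [++-] → (1.1031, -0.809558, -0.925)–(1.1031, 1.31, -0.925)  len=2.1196
  (v2,v7,v6) [-++] → (1.1031, 1.31, 0.571634)–(1.1031, 1.31, -0.925)  len=1.4966

Chained into 1 loop(s):
  loop 1: 8 segments, perimeter = 8.9400
Total perimeter = 8.940


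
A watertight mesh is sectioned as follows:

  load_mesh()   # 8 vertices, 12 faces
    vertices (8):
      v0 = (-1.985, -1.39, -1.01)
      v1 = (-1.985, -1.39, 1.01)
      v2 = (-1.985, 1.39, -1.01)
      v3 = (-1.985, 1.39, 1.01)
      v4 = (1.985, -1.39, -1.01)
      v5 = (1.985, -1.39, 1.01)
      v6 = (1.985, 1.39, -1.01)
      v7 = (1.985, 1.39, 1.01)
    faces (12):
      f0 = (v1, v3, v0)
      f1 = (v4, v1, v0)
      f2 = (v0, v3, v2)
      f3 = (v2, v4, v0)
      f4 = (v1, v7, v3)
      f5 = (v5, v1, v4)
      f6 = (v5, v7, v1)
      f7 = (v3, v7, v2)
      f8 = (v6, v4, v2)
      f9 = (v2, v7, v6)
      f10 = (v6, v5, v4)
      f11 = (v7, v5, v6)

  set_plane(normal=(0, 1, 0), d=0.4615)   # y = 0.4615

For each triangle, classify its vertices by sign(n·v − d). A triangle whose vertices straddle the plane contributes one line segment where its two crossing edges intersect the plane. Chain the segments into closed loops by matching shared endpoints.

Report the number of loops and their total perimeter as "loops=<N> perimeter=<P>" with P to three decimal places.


loops=1 perimeter=11.980

Straddling triangles (8 of 12):
  (v1,v3,v0) [-+-] → (-1.985, 0.4615, 1.01)–(-1.985, 0.4615, 0.335335)  len=0.6747
  (v0,v3,v2) [-++] → (-1.985, 0.4615, 0.335335)–(-1.985, 0.4615, -1.01)  len=1.3453
  (v2,v4,v0) [+--] → (-0.659049, 0.4615, -1.01)–(-1.985, 0.4615, -1.01)  len=1.3260
  (v1,v7,v3) [-++] → (0.659049, 0.4615, 1.01)–(-1.985, 0.4615, 1.01)  len=2.6440
  (v5,v7,v1) [-+-] → (1.985, 0.4615, 1.01)–(0.659049, 0.4615, 1.01)  len=1.3260
  (v6,v4,v2) [+-+] → (1.985, 0.4615, -1.01)–(-0.659049, 0.4615, -1.01)  len=2.6440
  (v6,v5,v4) [+--] → (1.985, 0.4615, -0.335335)–(1.985, 0.4615, -1.01)  len=0.6747
  (v7,v5,v6) [+-+] → (1.985, 0.4615, 1.01)–(1.985, 0.4615, -0.335335)  len=1.3453

Chained into 1 loop(s):
  loop 1: 8 segments, perimeter = 11.9800
Total perimeter = 11.980


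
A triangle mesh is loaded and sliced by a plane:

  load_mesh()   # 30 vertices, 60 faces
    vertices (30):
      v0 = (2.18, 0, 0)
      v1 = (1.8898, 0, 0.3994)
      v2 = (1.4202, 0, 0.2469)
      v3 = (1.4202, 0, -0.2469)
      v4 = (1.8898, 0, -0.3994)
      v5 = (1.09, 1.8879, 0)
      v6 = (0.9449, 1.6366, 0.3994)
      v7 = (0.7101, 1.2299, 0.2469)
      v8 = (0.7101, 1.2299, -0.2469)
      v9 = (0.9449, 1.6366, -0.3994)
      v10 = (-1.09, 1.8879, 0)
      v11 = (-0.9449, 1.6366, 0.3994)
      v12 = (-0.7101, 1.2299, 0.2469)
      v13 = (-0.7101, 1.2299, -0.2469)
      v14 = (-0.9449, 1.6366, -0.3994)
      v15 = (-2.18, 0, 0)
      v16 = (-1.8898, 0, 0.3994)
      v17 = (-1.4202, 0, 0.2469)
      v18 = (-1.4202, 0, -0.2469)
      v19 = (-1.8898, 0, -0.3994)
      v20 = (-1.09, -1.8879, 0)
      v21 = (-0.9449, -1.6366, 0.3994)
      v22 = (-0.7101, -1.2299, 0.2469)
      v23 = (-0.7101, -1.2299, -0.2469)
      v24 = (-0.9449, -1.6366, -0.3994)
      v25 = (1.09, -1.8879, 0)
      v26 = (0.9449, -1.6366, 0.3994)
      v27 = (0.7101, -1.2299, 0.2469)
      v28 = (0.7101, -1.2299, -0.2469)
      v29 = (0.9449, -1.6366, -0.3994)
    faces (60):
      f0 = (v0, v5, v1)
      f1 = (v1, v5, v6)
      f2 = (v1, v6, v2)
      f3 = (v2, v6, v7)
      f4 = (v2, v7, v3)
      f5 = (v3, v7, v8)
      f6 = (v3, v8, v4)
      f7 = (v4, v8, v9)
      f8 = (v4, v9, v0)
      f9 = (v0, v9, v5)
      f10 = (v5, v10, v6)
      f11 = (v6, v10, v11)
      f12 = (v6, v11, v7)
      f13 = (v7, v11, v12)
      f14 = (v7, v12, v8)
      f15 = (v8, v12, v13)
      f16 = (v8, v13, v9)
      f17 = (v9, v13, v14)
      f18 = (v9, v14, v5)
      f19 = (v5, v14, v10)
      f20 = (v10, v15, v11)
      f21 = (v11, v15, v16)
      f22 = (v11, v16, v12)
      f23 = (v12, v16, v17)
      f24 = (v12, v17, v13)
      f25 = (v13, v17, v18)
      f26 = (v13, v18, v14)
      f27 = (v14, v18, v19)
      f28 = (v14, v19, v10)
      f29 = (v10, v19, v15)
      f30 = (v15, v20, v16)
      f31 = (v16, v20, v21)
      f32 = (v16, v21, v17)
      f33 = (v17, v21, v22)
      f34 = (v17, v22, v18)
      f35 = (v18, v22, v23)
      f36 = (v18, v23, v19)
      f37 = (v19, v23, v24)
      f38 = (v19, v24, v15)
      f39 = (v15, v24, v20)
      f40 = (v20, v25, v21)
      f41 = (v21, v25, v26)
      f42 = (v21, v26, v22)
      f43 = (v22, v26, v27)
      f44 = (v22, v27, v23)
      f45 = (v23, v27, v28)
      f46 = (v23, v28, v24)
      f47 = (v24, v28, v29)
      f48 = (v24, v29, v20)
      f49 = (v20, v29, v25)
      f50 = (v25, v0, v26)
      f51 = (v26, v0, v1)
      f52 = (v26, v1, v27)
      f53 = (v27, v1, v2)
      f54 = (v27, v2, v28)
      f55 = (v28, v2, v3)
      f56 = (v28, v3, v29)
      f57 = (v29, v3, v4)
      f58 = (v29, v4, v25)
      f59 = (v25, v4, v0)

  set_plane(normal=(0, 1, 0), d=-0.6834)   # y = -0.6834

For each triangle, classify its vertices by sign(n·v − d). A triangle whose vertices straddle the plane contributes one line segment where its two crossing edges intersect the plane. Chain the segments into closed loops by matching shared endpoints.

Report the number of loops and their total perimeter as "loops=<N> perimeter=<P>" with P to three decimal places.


loops=2 perimeter=4.937

Straddling triangles (20 of 60):
  (v15,v20,v16) [+-+] → (-1.78543, -0.6834, 0)–(-1.60028, -0.6834, 0.254821)  len=0.3150
  (v16,v20,v21) [+--] → (-1.60028, -0.6834, 0.254821)–(-1.49524, -0.6834, 0.3994)  len=0.1787
  (v16,v21,v17) [+-+] → (-1.49524, -0.6834, 0.3994)–(-1.22173, -0.6834, 0.31058)  len=0.2876
  (v17,v21,v22) [+--] → (-1.22173, -0.6834, 0.31058)–(-1.02563, -0.6834, 0.2469)  len=0.2062
  (v17,v22,v18) [+-+] → (-1.02563, -0.6834, 0.2469)–(-1.02563, -0.6834, 0.0274824)  len=0.2194
  (v18,v22,v23) [+--] → (-1.02563, -0.6834, 0.0274824)–(-1.02563, -0.6834, -0.2469)  len=0.2744
  (v18,v23,v19) [+-+] → (-1.02563, -0.6834, -0.2469)–(-1.23429, -0.6834, -0.314663)  len=0.2194
  (v19,v23,v24) [+--] → (-1.23429, -0.6834, -0.314663)–(-1.49524, -0.6834, -0.3994)  len=0.2744
  (v19,v24,v15) [+-+] → (-1.49524, -0.6834, -0.3994)–(-1.66426, -0.6834, -0.166779)  len=0.2875
  (v15,v24,v20) [+--] → (-1.66426, -0.6834, -0.166779)–(-1.78543, -0.6834, 0)  len=0.2062
  (v25,v0,v26) [-+-] → (1.78543, -0.6834, 0)–(1.66426, -0.6834, 0.166779)  len=0.2062
  (v26,v0,v1) [-++] → (1.66426, -0.6834, 0.166779)–(1.49524, -0.6834, 0.3994)  len=0.2875
  (v26,v1,v27) [-+-] → (1.49524, -0.6834, 0.3994)–(1.23429, -0.6834, 0.314663)  len=0.2744
  (v27,v1,v2) [-++] → (1.23429, -0.6834, 0.314663)–(1.02563, -0.6834, 0.2469)  len=0.2194
  (v27,v2,v28) [-+-] → (1.02563, -0.6834, 0.2469)–(1.02563, -0.6834, -0.0274824)  len=0.2744
  (v28,v2,v3) [-++] → (1.02563, -0.6834, -0.0274824)–(1.02563, -0.6834, -0.2469)  len=0.2194
  (v28,v3,v29) [-+-] → (1.02563, -0.6834, -0.2469)–(1.22173, -0.6834, -0.31058)  len=0.2062
  (v29,v3,v4) [-++] → (1.22173, -0.6834, -0.31058)–(1.49524, -0.6834, -0.3994)  len=0.2876
  (v29,v4,v25) [-+-] → (1.49524, -0.6834, -0.3994)–(1.60028, -0.6834, -0.254821)  len=0.1787
  (v25,v4,v0) [-++] → (1.60028, -0.6834, -0.254821)–(1.78543, -0.6834, 0)  len=0.3150

Chained into 2 loop(s):
  loop 1: 10 segments, perimeter = 2.4687
  loop 2: 10 segments, perimeter = 2.4687
Total perimeter = 4.937


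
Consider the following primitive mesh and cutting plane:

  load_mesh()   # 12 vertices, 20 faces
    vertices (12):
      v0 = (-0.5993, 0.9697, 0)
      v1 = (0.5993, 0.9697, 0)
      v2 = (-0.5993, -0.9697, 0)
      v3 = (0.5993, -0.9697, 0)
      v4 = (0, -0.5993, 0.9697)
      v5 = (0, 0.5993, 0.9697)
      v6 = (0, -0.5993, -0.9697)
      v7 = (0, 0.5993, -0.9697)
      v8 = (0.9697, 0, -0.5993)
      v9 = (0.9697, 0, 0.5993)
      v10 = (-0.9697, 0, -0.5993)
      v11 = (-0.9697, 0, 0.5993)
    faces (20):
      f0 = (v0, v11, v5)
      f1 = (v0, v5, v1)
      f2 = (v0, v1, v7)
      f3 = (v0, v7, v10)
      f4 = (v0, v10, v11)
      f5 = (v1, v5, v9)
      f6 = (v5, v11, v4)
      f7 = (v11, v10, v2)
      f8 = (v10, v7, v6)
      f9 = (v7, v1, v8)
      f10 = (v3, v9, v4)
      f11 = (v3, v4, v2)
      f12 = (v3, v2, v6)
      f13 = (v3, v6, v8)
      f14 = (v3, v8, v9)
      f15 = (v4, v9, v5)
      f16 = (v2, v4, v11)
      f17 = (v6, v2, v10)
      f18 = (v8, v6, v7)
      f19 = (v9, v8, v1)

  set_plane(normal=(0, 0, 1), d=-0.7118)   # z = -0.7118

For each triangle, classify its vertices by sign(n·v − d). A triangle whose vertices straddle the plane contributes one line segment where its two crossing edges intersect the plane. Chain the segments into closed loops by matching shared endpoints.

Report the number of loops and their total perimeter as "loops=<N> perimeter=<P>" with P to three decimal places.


loops=1 perimeter=4.283

Straddling triangles (8 of 20):
  (v0,v1,v7) [++-] → (0.159389, 0.697811, -0.7118)–(-0.159389, 0.697811, -0.7118)  len=0.3188
  (v0,v7,v10) [+-+] → (-0.159389, 0.697811, -0.7118)–(-0.675177, 0.182023, -0.7118)  len=0.7294
  (v10,v7,v6) [+--] → (-0.675177, 0.182023, -0.7118)–(-0.675177, -0.182023, -0.7118)  len=0.3640
  (v7,v1,v8) [-++] → (0.159389, 0.697811, -0.7118)–(0.675177, 0.182023, -0.7118)  len=0.7294
  (v3,v2,v6) [++-] → (-0.159389, -0.697811, -0.7118)–(0.159389, -0.697811, -0.7118)  len=0.3188
  (v3,v6,v8) [+-+] → (0.159389, -0.697811, -0.7118)–(0.675177, -0.182023, -0.7118)  len=0.7294
  (v6,v2,v10) [-++] → (-0.159389, -0.697811, -0.7118)–(-0.675177, -0.182023, -0.7118)  len=0.7294
  (v8,v6,v7) [+--] → (0.675177, -0.182023, -0.7118)–(0.675177, 0.182023, -0.7118)  len=0.3640

Chained into 1 loop(s):
  loop 1: 8 segments, perimeter = 4.2834
Total perimeter = 4.283


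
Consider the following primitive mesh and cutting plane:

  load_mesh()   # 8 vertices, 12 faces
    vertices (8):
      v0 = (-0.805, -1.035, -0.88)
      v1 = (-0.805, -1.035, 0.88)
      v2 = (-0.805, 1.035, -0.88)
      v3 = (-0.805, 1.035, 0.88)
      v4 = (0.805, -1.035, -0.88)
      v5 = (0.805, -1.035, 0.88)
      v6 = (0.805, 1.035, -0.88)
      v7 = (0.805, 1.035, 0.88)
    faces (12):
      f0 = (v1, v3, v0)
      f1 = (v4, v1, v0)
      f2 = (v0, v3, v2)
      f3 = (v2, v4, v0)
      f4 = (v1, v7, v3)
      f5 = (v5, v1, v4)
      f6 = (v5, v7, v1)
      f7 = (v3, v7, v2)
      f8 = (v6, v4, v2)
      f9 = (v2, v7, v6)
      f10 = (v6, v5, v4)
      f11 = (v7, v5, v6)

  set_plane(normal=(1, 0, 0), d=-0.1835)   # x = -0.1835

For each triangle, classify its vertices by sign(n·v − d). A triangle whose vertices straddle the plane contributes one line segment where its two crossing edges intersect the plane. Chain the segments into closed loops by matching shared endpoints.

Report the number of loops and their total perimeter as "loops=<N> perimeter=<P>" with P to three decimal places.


Straddling triangles (8 of 12):
  (v4,v1,v0) [+--] → (-0.1835, -1.035, 0.200596)–(-0.1835, -1.035, -0.88)  len=1.0806
  (v2,v4,v0) [-+-] → (-0.1835, 0.235929, -0.88)–(-0.1835, -1.035, -0.88)  len=1.2709
  (v1,v7,v3) [-+-] → (-0.1835, -0.235929, 0.88)–(-0.1835, 1.035, 0.88)  len=1.2709
  (v5,v1,v4) [+-+] → (-0.1835, -1.035, 0.88)–(-0.1835, -1.035, 0.200596)  len=0.6794
  (v5,v7,v1) [++-] → (-0.1835, -0.235929, 0.88)–(-0.1835, -1.035, 0.88)  len=0.7991
  (v3,v7,v2) [-+-] → (-0.1835, 1.035, 0.88)–(-0.1835, 1.035, -0.200596)  len=1.0806
  (v6,v4,v2) [++-] → (-0.1835, 0.235929, -0.88)–(-0.1835, 1.035, -0.88)  len=0.7991
  (v2,v7,v6) [-++] → (-0.1835, 1.035, -0.200596)–(-0.1835, 1.035, -0.88)  len=0.6794

Chained into 1 loop(s):
  loop 1: 8 segments, perimeter = 7.6600
Total perimeter = 7.660

loops=1 perimeter=7.660


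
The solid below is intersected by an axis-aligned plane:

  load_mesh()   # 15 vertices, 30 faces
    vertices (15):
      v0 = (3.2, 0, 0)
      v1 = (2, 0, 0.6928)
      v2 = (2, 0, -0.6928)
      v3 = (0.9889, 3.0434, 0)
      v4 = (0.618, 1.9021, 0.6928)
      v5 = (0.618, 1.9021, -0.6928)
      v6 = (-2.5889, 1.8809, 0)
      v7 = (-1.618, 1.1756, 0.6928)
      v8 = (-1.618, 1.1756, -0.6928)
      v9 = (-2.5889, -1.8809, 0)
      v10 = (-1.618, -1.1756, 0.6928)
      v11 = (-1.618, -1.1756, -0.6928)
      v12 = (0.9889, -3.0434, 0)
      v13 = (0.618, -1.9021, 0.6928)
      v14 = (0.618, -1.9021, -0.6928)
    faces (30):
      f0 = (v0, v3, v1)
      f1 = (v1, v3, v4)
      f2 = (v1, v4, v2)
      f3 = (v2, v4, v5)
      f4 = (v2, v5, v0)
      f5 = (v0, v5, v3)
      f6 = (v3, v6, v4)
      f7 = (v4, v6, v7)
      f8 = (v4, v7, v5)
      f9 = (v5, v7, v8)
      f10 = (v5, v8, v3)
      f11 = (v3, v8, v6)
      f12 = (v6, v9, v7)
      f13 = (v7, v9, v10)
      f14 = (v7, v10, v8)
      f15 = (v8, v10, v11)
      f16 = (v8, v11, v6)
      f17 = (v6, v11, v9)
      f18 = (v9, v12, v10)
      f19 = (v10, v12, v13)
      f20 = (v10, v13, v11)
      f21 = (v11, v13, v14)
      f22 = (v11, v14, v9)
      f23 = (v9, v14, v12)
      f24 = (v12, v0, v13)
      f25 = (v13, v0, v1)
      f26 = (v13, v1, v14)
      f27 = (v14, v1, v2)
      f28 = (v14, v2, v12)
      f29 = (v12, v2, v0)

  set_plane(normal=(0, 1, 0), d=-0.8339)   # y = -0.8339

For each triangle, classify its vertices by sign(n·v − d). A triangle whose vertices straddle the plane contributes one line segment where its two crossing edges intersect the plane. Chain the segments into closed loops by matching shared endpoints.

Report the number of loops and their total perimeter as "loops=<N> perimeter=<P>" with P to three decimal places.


loops=2 perimeter=7.928

Straddling triangles (12 of 30):
  (v6,v9,v7) [+-+] → (-2.5889, -0.8339, 0)–(-2.25632, -0.8339, 0.237318)  len=0.4086
  (v7,v9,v10) [+--] → (-2.25632, -0.8339, 0.237318)–(-1.618, -0.8339, 0.6928)  len=0.7842
  (v7,v10,v8) [+-+] → (-1.618, -0.8339, 0.6928)–(-1.618, -0.8339, 0.491431)  len=0.2014
  (v8,v10,v11) [+--] → (-1.618, -0.8339, 0.491431)–(-1.618, -0.8339, -0.6928)  len=1.1842
  (v8,v11,v6) [+-+] → (-1.618, -0.8339, -0.6928)–(-1.72654, -0.8339, -0.615349)  len=0.1333
  (v6,v11,v9) [+--] → (-1.72654, -0.8339, -0.615349)–(-2.5889, -0.8339, 0)  len=1.0594
  (v12,v0,v13) [-+-] → (2.59415, -0.8339, 0)–(2.06802, -0.8339, 0.303731)  len=0.6075
  (v13,v0,v1) [-++] → (2.06802, -0.8339, 0.303731)–(1.39412, -0.8339, 0.6928)  len=0.7782
  (v13,v1,v14) [-+-] → (1.39412, -0.8339, 0.6928)–(1.39412, -0.8339, 0.0853389)  len=0.6075
  (v14,v1,v2) [-++] → (1.39412, -0.8339, 0.0853389)–(1.39412, -0.8339, -0.6928)  len=0.7781
  (v14,v2,v12) [-+-] → (1.39412, -0.8339, -0.6928)–(1.72296, -0.8339, -0.502971)  len=0.3797
  (v12,v2,v0) [-++] → (1.72296, -0.8339, -0.502971)–(2.59415, -0.8339, 0)  len=1.0060

Chained into 2 loop(s):
  loop 1: 6 segments, perimeter = 3.7711
  loop 2: 6 segments, perimeter = 4.1569
Total perimeter = 7.928


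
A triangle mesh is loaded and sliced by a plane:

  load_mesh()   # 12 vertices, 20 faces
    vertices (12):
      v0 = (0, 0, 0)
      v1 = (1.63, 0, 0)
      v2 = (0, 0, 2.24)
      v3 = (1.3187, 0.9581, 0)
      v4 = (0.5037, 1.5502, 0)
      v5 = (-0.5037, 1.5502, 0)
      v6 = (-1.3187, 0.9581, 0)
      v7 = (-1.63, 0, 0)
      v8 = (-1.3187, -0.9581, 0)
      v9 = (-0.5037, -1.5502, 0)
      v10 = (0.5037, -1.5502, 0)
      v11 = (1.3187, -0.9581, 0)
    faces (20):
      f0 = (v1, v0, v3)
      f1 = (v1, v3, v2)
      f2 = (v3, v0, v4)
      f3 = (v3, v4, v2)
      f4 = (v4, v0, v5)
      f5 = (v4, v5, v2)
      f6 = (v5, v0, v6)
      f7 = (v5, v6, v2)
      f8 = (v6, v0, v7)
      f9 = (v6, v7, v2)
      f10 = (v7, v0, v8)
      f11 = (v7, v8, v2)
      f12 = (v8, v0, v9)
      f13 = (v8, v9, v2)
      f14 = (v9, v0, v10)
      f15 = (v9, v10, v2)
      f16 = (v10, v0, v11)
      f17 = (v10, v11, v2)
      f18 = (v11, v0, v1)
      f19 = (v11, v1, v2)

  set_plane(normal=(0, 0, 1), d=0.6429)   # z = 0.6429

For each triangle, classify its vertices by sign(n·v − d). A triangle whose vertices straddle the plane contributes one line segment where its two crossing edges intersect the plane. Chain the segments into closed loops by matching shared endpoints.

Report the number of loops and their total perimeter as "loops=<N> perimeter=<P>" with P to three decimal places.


loops=1 perimeter=7.183

Straddling triangles (10 of 20):
  (v1,v3,v2) [--+] → (0.940221, 0.683117, 0.6429)–(1.16218, 0, 0.6429)  len=0.7183
  (v3,v4,v2) [--+] → (0.359134, 1.10528, 0.6429)–(0.940221, 0.683117, 0.6429)  len=0.7183
  (v4,v5,v2) [--+] → (-0.359134, 1.10528, 0.6429)–(0.359134, 1.10528, 0.6429)  len=0.7183
  (v5,v6,v2) [--+] → (-0.940221, 0.683117, 0.6429)–(-0.359134, 1.10528, 0.6429)  len=0.7183
  (v6,v7,v2) [--+] → (-1.16218, 0, 0.6429)–(-0.940221, 0.683117, 0.6429)  len=0.7183
  (v7,v8,v2) [--+] → (-0.940221, -0.683117, 0.6429)–(-1.16218, 0, 0.6429)  len=0.7183
  (v8,v9,v2) [--+] → (-0.359134, -1.10528, 0.6429)–(-0.940221, -0.683117, 0.6429)  len=0.7183
  (v9,v10,v2) [--+] → (0.359134, -1.10528, 0.6429)–(-0.359134, -1.10528, 0.6429)  len=0.7183
  (v10,v11,v2) [--+] → (0.940221, -0.683117, 0.6429)–(0.359134, -1.10528, 0.6429)  len=0.7183
  (v11,v1,v2) [--+] → (1.16218, 0, 0.6429)–(0.940221, -0.683117, 0.6429)  len=0.7183

Chained into 1 loop(s):
  loop 1: 10 segments, perimeter = 7.1826
Total perimeter = 7.183


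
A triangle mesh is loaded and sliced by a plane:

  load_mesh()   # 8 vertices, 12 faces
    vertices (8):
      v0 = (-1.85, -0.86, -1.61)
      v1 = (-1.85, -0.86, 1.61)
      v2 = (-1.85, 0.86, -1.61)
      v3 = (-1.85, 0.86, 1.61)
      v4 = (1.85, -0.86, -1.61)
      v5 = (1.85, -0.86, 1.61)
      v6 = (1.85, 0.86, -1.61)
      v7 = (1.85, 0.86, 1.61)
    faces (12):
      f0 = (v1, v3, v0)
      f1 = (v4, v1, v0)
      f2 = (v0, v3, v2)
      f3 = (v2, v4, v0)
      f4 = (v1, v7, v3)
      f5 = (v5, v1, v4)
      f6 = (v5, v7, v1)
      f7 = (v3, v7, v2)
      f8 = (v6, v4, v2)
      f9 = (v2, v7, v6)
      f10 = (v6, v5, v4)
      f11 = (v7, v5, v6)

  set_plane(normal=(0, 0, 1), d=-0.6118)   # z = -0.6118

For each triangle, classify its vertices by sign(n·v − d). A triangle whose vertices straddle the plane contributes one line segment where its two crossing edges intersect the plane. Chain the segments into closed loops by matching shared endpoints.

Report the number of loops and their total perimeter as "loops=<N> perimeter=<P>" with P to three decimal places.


Straddling triangles (8 of 12):
  (v1,v3,v0) [++-] → (-1.85, -0.3268, -0.6118)–(-1.85, -0.86, -0.6118)  len=0.5332
  (v4,v1,v0) [-+-] → (0.703, -0.86, -0.6118)–(-1.85, -0.86, -0.6118)  len=2.5530
  (v0,v3,v2) [-+-] → (-1.85, -0.3268, -0.6118)–(-1.85, 0.86, -0.6118)  len=1.1868
  (v5,v1,v4) [++-] → (0.703, -0.86, -0.6118)–(1.85, -0.86, -0.6118)  len=1.1470
  (v3,v7,v2) [++-] → (-0.703, 0.86, -0.6118)–(-1.85, 0.86, -0.6118)  len=1.1470
  (v2,v7,v6) [-+-] → (-0.703, 0.86, -0.6118)–(1.85, 0.86, -0.6118)  len=2.5530
  (v6,v5,v4) [-+-] → (1.85, 0.3268, -0.6118)–(1.85, -0.86, -0.6118)  len=1.1868
  (v7,v5,v6) [++-] → (1.85, 0.3268, -0.6118)–(1.85, 0.86, -0.6118)  len=0.5332

Chained into 1 loop(s):
  loop 1: 8 segments, perimeter = 10.8400
Total perimeter = 10.840

loops=1 perimeter=10.840


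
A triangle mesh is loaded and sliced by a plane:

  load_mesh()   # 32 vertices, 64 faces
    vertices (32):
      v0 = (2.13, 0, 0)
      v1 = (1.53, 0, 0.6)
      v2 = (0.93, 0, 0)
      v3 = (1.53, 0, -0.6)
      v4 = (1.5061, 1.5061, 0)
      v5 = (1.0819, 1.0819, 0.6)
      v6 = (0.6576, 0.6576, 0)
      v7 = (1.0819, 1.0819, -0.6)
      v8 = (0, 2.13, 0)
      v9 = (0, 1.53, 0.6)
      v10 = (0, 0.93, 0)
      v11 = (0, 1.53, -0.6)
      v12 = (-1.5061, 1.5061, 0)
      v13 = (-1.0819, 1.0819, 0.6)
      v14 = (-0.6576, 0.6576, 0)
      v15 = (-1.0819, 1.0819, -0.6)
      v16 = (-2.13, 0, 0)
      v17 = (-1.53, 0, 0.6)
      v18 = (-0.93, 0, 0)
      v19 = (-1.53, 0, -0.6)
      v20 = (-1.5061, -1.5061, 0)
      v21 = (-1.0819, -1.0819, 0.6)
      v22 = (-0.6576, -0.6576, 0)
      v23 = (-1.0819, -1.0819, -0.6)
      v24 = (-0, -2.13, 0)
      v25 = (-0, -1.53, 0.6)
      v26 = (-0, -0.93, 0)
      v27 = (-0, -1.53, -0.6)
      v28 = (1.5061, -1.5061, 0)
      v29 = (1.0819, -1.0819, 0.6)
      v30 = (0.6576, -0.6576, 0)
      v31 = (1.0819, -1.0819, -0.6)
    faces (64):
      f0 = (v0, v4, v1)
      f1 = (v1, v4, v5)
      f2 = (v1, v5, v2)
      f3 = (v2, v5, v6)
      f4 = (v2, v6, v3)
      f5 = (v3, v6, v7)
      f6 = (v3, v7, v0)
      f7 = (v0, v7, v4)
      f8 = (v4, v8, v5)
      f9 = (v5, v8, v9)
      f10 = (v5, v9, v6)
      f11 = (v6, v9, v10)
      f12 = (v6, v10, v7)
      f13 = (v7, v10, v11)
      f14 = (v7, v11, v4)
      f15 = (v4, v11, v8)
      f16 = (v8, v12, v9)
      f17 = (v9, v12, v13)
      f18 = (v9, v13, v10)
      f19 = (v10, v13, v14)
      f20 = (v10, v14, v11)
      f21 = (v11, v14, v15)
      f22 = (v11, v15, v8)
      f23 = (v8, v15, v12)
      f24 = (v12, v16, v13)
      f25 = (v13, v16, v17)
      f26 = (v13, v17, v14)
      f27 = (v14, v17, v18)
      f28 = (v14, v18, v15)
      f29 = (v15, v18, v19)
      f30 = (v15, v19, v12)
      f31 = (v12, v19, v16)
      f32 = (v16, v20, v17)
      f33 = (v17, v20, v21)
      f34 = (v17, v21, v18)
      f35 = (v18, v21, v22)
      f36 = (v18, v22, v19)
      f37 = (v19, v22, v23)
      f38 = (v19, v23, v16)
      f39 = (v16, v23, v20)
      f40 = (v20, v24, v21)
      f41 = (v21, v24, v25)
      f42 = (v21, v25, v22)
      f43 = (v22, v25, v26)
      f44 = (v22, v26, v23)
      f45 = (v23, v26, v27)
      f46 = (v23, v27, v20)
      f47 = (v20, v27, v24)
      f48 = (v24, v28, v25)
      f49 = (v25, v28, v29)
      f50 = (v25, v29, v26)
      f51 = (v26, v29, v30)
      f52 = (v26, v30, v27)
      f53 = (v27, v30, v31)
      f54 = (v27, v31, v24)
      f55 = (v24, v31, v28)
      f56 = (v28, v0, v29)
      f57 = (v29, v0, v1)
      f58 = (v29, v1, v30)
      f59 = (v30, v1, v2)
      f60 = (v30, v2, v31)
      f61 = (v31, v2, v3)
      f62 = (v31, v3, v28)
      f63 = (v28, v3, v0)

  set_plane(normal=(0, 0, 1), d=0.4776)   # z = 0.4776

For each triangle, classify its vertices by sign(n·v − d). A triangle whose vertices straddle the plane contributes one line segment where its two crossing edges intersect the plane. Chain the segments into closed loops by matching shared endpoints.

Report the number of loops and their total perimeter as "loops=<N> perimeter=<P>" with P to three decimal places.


Straddling triangles (32 of 64):
  (v0,v4,v1) [--+] → (1.52512, 0.307244, 0.4776)–(1.6524, 0, 0.4776)  len=0.3326
  (v1,v4,v5) [+-+] → (1.52512, 0.307244, 0.4776)–(1.16844, 1.16844, 0.4776)  len=0.9321
  (v1,v5,v2) [++-] → (1.05091, 0.861192, 0.4776)–(1.4076, 0, 0.4776)  len=0.9321
  (v2,v5,v6) [-+-] → (1.05091, 0.861192, 0.4776)–(0.995343, 0.995343, 0.4776)  len=0.1452
  (v4,v8,v5) [--+] → (0.861192, 1.29571, 0.4776)–(1.16844, 1.16844, 0.4776)  len=0.3326
  (v5,v8,v9) [+-+] → (0.861192, 1.29571, 0.4776)–(0, 1.6524, 0.4776)  len=0.9321
  (v5,v9,v6) [++-] → (0.13415, 1.35203, 0.4776)–(0.995343, 0.995343, 0.4776)  len=0.9321
  (v6,v9,v10) [-+-] → (0.13415, 1.35203, 0.4776)–(0, 1.4076, 0.4776)  len=0.1452
  (v8,v12,v9) [--+] → (-0.307244, 1.52512, 0.4776)–(0, 1.6524, 0.4776)  len=0.3326
  (v9,v12,v13) [+-+] → (-0.307244, 1.52512, 0.4776)–(-1.16844, 1.16844, 0.4776)  len=0.9321
  (v9,v13,v10) [++-] → (-0.861192, 1.05091, 0.4776)–(0, 1.4076, 0.4776)  len=0.9321
  (v10,v13,v14) [-+-] → (-0.861192, 1.05091, 0.4776)–(-0.995343, 0.995343, 0.4776)  len=0.1452
  (v12,v16,v13) [--+] → (-1.29571, 0.861192, 0.4776)–(-1.16844, 1.16844, 0.4776)  len=0.3326
  (v13,v16,v17) [+-+] → (-1.29571, 0.861192, 0.4776)–(-1.6524, 0, 0.4776)  len=0.9321
  (v13,v17,v14) [++-] → (-1.35203, 0.13415, 0.4776)–(-0.995343, 0.995343, 0.4776)  len=0.9321
  (v14,v17,v18) [-+-] → (-1.35203, 0.13415, 0.4776)–(-1.4076, 0, 0.4776)  len=0.1452
  (v16,v20,v17) [--+] → (-1.52512, -0.307244, 0.4776)–(-1.6524, 0, 0.4776)  len=0.3326
  (v17,v20,v21) [+-+] → (-1.52512, -0.307244, 0.4776)–(-1.16844, -1.16844, 0.4776)  len=0.9321
  (v17,v21,v18) [++-] → (-1.05091, -0.861192, 0.4776)–(-1.4076, 0, 0.4776)  len=0.9321
  (v18,v21,v22) [-+-] → (-1.05091, -0.861192, 0.4776)–(-0.995343, -0.995343, 0.4776)  len=0.1452
  (v20,v24,v21) [--+] → (-0.861192, -1.29571, 0.4776)–(-1.16844, -1.16844, 0.4776)  len=0.3326
  (v21,v24,v25) [+-+] → (-0.861192, -1.29571, 0.4776)–(0, -1.6524, 0.4776)  len=0.9321
  (v21,v25,v22) [++-] → (-0.13415, -1.35203, 0.4776)–(-0.995343, -0.995343, 0.4776)  len=0.9321
  (v22,v25,v26) [-+-] → (-0.13415, -1.35203, 0.4776)–(0, -1.4076, 0.4776)  len=0.1452
  (v24,v28,v25) [--+] → (0.307244, -1.52512, 0.4776)–(0, -1.6524, 0.4776)  len=0.3326
  (v25,v28,v29) [+-+] → (0.307244, -1.52512, 0.4776)–(1.16844, -1.16844, 0.4776)  len=0.9321
  (v25,v29,v26) [++-] → (0.861192, -1.05091, 0.4776)–(0, -1.4076, 0.4776)  len=0.9321
  (v26,v29,v30) [-+-] → (0.861192, -1.05091, 0.4776)–(0.995343, -0.995343, 0.4776)  len=0.1452
  (v28,v0,v29) [--+] → (1.29571, -0.861192, 0.4776)–(1.16844, -1.16844, 0.4776)  len=0.3326
  (v29,v0,v1) [+-+] → (1.29571, -0.861192, 0.4776)–(1.6524, 0, 0.4776)  len=0.9321
  (v29,v1,v30) [++-] → (1.35203, -0.13415, 0.4776)–(0.995343, -0.995343, 0.4776)  len=0.9321
  (v30,v1,v2) [-+-] → (1.35203, -0.13415, 0.4776)–(1.4076, 0, 0.4776)  len=0.1452

Chained into 2 loop(s):
  loop 1: 16 segments, perimeter = 10.1176
  loop 2: 16 segments, perimeter = 8.6187
Total perimeter = 18.736

loops=2 perimeter=18.736


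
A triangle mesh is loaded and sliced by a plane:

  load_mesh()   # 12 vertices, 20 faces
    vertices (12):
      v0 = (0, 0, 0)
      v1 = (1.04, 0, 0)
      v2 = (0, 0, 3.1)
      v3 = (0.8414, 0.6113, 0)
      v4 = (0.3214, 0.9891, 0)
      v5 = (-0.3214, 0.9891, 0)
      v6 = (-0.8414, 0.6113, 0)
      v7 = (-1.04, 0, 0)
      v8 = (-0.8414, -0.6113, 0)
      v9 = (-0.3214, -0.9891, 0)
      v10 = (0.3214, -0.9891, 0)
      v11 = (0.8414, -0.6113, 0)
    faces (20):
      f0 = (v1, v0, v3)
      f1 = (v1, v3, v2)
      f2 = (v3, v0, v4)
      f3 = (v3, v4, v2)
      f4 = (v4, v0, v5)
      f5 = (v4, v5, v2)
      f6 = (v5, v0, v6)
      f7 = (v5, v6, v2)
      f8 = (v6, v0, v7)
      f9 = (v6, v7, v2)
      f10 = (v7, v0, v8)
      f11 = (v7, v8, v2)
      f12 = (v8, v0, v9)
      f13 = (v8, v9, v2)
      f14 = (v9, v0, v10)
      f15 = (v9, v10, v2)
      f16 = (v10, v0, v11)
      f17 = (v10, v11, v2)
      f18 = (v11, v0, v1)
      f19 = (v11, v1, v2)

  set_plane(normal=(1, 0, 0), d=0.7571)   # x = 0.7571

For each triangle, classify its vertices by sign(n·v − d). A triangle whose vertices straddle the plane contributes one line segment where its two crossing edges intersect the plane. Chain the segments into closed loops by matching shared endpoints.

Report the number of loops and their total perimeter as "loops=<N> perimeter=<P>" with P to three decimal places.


Straddling triangles (8 of 20):
  (v1,v0,v3) [+-+] → (0.7571, 0, 0)–(0.7571, 0.550054, 0)  len=0.5501
  (v1,v3,v2) [++-] → (0.7571, 0.550054, 0.310589)–(0.7571, 0, 0.84326)  len=0.7657
  (v3,v0,v4) [+--] → (0.7571, 0.550054, 0)–(0.7571, 0.672547, 0)  len=0.1225
  (v3,v4,v2) [+--] → (0.7571, 0.672547, 0)–(0.7571, 0.550054, 0.310589)  len=0.3339
  (v10,v0,v11) [--+] → (0.7571, -0.550054, 0)–(0.7571, -0.672547, 0)  len=0.1225
  (v10,v11,v2) [-+-] → (0.7571, -0.672547, 0)–(0.7571, -0.550054, 0.310589)  len=0.3339
  (v11,v0,v1) [+-+] → (0.7571, -0.550054, 0)–(0.7571, 0, 0)  len=0.5501
  (v11,v1,v2) [++-] → (0.7571, 0, 0.84326)–(0.7571, -0.550054, 0.310589)  len=0.7657

Chained into 1 loop(s):
  loop 1: 8 segments, perimeter = 3.5442
Total perimeter = 3.544

loops=1 perimeter=3.544


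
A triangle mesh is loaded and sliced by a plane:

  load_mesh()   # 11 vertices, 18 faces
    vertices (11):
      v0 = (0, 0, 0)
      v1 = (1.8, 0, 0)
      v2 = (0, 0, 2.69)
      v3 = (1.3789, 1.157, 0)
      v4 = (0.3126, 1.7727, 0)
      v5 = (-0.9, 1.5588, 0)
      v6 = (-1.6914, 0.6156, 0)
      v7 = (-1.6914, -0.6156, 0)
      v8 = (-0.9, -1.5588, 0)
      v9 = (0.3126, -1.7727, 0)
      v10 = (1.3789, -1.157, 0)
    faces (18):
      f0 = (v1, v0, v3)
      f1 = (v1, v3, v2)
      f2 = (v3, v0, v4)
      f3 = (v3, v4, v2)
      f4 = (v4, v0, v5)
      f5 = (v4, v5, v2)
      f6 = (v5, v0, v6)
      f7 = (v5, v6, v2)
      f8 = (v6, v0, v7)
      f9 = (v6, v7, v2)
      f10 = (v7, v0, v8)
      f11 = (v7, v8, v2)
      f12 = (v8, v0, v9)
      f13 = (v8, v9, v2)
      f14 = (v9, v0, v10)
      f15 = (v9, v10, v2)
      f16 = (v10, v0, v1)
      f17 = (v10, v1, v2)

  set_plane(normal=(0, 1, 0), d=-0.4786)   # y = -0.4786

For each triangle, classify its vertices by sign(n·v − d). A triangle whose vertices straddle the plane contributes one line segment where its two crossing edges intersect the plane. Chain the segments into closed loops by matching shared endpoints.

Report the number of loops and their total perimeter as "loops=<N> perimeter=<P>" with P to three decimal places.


loops=1 perimeter=8.554

Straddling triangles (10 of 18):
  (v6,v0,v7) [++-] → (-1.31498, -0.4786, 0)–(-1.6914, -0.4786, 0)  len=0.3764
  (v6,v7,v2) [+-+] → (-1.6914, -0.4786, 0)–(-1.31498, -0.4786, 0.598652)  len=0.7072
  (v7,v0,v8) [-+-] → (-1.31498, -0.4786, 0)–(-0.276328, -0.4786, 0)  len=1.0387
  (v7,v8,v2) [--+] → (-0.276328, -0.4786, 1.86409)–(-1.31498, -0.4786, 0.598652)  len=1.6371
  (v8,v0,v9) [-+-] → (-0.276328, -0.4786, 0)–(0.0843969, -0.4786, 0)  len=0.3607
  (v8,v9,v2) [--+] → (0.0843969, -0.4786, 1.96374)–(-0.276328, -0.4786, 1.86409)  len=0.3742
  (v9,v0,v10) [-+-] → (0.0843969, -0.4786, 0)–(0.57039, -0.4786, 0)  len=0.4860
  (v9,v10,v2) [--+] → (0.57039, -0.4786, 1.57727)–(0.0843969, -0.4786, 1.96374)  len=0.6209
  (v10,v0,v1) [-++] → (0.57039, -0.4786, 0)–(1.62581, -0.4786, 0)  len=1.0554
  (v10,v1,v2) [-++] → (1.62581, -0.4786, 0)–(0.57039, -0.4786, 1.57727)  len=1.8978

Chained into 1 loop(s):
  loop 1: 10 segments, perimeter = 8.5545
Total perimeter = 8.554


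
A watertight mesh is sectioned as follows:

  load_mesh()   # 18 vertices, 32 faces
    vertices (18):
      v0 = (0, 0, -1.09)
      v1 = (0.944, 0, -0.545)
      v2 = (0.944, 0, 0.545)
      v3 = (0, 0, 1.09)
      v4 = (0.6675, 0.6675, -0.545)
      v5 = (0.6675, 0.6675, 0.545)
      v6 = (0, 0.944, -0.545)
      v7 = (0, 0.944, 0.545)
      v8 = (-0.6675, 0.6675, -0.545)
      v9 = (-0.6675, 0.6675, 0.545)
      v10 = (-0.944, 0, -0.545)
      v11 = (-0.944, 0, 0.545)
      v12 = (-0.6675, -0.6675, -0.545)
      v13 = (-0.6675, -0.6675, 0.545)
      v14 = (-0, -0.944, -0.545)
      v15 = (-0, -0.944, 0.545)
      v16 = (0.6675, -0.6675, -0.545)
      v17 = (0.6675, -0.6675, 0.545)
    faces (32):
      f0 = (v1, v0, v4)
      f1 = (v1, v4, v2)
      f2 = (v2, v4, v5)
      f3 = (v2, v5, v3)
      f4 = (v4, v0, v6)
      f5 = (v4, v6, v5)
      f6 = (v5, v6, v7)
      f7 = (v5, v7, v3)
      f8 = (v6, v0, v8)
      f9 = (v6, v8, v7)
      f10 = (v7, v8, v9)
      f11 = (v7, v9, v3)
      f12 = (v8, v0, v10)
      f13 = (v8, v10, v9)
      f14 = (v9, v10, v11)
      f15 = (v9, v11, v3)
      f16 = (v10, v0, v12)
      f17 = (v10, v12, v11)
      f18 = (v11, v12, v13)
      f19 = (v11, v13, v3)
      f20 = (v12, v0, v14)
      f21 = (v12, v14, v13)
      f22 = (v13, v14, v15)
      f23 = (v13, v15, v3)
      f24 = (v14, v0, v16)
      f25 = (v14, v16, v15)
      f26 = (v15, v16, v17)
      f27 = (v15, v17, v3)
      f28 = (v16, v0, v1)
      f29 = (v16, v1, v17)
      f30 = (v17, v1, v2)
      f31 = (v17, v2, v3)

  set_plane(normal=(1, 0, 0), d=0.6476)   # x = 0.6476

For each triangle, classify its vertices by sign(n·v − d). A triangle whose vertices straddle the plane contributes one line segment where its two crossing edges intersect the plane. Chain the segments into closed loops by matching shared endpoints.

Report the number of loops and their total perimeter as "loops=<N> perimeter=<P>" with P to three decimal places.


loops=1 perimeter=4.973

Straddling triangles (12 of 32):
  (v1,v0,v4) [+-+] → (0.6476, 0, -0.716121)–(0.6476, 0.6476, -0.561248)  len=0.6659
  (v2,v5,v3) [++-] → (0.6476, 0.6476, 0.561248)–(0.6476, 0, 0.716121)  len=0.6659
  (v4,v0,v6) [+--] → (0.6476, 0.6476, -0.561248)–(0.6476, 0.675743, -0.545)  len=0.0325
  (v4,v6,v5) [+-+] → (0.6476, 0.675743, -0.545)–(0.6476, 0.675743, 0.512504)  len=1.0575
  (v5,v6,v7) [+--] → (0.6476, 0.675743, 0.512504)–(0.6476, 0.675743, 0.545)  len=0.0325
  (v5,v7,v3) [+--] → (0.6476, 0.675743, 0.545)–(0.6476, 0.6476, 0.561248)  len=0.0325
  (v14,v0,v16) [--+] → (0.6476, -0.6476, -0.561248)–(0.6476, -0.675743, -0.545)  len=0.0325
  (v14,v16,v15) [-+-] → (0.6476, -0.675743, -0.545)–(0.6476, -0.675743, -0.512504)  len=0.0325
  (v15,v16,v17) [-++] → (0.6476, -0.675743, -0.512504)–(0.6476, -0.675743, 0.545)  len=1.0575
  (v15,v17,v3) [-+-] → (0.6476, -0.675743, 0.545)–(0.6476, -0.6476, 0.561248)  len=0.0325
  (v16,v0,v1) [+-+] → (0.6476, -0.6476, -0.561248)–(0.6476, 0, -0.716121)  len=0.6659
  (v17,v2,v3) [++-] → (0.6476, 0, 0.716121)–(0.6476, -0.6476, 0.561248)  len=0.6659

Chained into 1 loop(s):
  loop 1: 12 segments, perimeter = 4.9734
Total perimeter = 4.973


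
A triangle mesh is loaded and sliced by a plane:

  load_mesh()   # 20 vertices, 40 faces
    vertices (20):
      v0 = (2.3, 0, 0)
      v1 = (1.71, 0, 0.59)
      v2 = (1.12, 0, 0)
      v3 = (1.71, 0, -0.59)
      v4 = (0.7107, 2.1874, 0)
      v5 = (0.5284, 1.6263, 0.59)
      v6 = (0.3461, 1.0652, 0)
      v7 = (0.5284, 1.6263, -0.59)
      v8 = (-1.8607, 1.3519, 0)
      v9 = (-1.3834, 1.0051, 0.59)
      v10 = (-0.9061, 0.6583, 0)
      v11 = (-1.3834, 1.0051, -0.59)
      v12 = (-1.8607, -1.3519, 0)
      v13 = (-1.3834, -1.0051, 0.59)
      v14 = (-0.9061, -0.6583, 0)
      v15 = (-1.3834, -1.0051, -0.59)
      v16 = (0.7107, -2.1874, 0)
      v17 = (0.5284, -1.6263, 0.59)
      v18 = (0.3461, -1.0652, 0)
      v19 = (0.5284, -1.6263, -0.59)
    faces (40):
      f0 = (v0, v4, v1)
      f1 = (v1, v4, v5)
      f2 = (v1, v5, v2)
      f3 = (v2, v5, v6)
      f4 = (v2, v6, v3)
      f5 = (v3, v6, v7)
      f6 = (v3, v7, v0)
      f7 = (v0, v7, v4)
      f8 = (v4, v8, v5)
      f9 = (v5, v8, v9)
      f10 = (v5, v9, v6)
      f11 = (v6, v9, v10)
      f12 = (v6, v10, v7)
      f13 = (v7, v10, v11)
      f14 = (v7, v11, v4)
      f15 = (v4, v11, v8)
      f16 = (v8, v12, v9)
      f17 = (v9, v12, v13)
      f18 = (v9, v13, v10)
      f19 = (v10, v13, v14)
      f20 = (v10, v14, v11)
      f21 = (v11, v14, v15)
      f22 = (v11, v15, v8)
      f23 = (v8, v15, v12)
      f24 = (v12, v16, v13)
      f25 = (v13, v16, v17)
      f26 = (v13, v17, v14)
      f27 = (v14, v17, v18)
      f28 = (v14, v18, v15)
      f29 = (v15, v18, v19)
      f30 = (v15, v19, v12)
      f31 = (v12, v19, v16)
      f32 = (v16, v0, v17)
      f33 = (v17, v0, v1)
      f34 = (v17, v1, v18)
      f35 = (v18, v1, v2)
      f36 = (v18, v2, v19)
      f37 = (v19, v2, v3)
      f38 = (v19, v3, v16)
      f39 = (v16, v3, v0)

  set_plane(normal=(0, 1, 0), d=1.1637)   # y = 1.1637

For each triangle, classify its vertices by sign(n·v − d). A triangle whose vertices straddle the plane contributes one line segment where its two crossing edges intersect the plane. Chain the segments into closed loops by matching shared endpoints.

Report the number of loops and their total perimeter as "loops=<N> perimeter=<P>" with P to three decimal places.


Straddling triangles (16 of 40):
  (v0,v4,v1) [-+-] → (1.45449, 1.1637, 0)–(1.17837, 1.1637, 0.276119)  len=0.3905
  (v1,v4,v5) [-++] → (1.17837, 1.1637, 0.276119)–(0.864505, 1.1637, 0.59)  len=0.4439
  (v1,v5,v2) [-+-] → (0.864505, 1.1637, 0.59)–(0.69668, 1.1637, 0.422175)  len=0.2373
  (v2,v5,v6) [-+-] → (0.69668, 1.1637, 0.422175)–(0.378102, 1.1637, 0.103573)  len=0.4506
  (v3,v6,v7) [--+] → (0.378102, 1.1637, -0.103573)–(0.864505, 1.1637, -0.59)  len=0.6879
  (v3,v7,v0) [-+-] → (0.864505, 1.1637, -0.59)–(1.03233, 1.1637, -0.422175)  len=0.2373
  (v0,v7,v4) [-++] → (1.03233, 1.1637, -0.422175)–(1.45449, 1.1637, 0)  len=0.5970
  (v5,v8,v9) [++-] → (-1.60168, 1.1637, 0.320179)–(-0.895294, 1.1637, 0.59)  len=0.7562
  (v5,v9,v6) [+--] → (-0.895294, 1.1637, 0.59)–(0.378102, 1.1637, 0.103573)  len=1.3631
  (v6,v10,v7) [--+] → (-0.157137, 1.1637, -0.308043)–(0.378102, 1.1637, -0.103573)  len=0.5730
  (v7,v10,v11) [+--] → (-0.157137, 1.1637, -0.308043)–(-0.895294, 1.1637, -0.59)  len=0.7902
  (v7,v11,v4) [+-+] → (-0.895294, 1.1637, -0.59)–(-1.10249, 1.1637, -0.510854)  len=0.2218
  (v4,v11,v8) [+-+] → (-1.10249, 1.1637, -0.510854)–(-1.60168, 1.1637, -0.320179)  len=0.5344
  (v8,v12,v9) [+--] → (-1.8607, 1.1637, 0)–(-1.60168, 1.1637, 0.320179)  len=0.4118
  (v11,v15,v8) [--+] → (-1.82259, 1.1637, -0.0471099)–(-1.60168, 1.1637, -0.320179)  len=0.3512
  (v8,v15,v12) [+--] → (-1.82259, 1.1637, -0.0471099)–(-1.8607, 1.1637, 0)  len=0.0606

Chained into 1 loop(s):
  loop 1: 16 segments, perimeter = 8.1068
Total perimeter = 8.107

loops=1 perimeter=8.107
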